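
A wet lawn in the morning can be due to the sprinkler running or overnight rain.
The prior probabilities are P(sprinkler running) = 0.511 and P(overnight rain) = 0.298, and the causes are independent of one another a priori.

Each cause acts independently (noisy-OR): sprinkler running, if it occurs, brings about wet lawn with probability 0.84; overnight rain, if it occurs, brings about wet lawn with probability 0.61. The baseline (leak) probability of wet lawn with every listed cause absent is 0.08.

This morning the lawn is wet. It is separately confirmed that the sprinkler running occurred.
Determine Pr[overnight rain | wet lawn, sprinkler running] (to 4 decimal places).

Under noisy-OR, P(wet lawn | causes) = 1 − (1−0.08)·∏(1−qᵢ) over the active causes.
P(wet lawn | sprinkler running) = 0.8528×0.702 + 0.942592×0.298 = 0.598666 + 0.280892 = 0.879558
Restricting to configurations with overnight rain present: 0.942592×0.298 = 0.280892.
P(overnight rain | wet lawn, sprinkler running) = 0.280892 / 0.879558 ≈ 0.3194

Pr[overnight rain | wet lawn, sprinkler running] ≈ 0.3194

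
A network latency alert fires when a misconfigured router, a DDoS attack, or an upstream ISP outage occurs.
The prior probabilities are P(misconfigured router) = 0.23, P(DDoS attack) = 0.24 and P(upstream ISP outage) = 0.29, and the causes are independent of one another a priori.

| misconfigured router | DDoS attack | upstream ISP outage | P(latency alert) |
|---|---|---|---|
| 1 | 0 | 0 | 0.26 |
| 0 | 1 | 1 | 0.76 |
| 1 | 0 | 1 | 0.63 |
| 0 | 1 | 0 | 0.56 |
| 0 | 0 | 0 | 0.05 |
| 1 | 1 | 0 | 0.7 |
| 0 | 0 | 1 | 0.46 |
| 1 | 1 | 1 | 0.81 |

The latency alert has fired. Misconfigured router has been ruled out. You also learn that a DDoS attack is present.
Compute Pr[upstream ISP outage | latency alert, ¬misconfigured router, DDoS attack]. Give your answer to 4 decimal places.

Pr[upstream ISP outage | latency alert, ¬misconfigured router, DDoS attack] ≈ 0.3566

For the numerator, keep only upstream ISP outage=true terms: 0.76*0.29 = 0.220400
Normalizer over all consistent configurations: 0.56*0.71 + 0.76*0.29 = 0.618000
P(upstream ISP outage | latency alert, ¬misconfigured router, DDoS attack) = 0.220400/0.618000 ≈ 0.3566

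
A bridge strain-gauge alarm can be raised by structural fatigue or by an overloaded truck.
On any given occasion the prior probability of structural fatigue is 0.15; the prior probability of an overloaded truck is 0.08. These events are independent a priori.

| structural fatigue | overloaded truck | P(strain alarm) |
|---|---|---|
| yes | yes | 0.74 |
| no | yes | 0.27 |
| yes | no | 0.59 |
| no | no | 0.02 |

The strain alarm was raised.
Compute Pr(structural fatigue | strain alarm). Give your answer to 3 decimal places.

Sum P(strain alarm|·) weighted by the priors over the 4 (structural fatigue, overloaded truck) configurations:
  P(strain alarm) = 0.02*0.85*0.92 + 0.27*0.85*0.08 + 0.59*0.15*0.92 + 0.74*0.15*0.08
        = 0.015640 + 0.018360 + 0.081420 + 0.008880 = 0.124300
Configurations with structural fatigue contribute 0.090300, so
  P(structural fatigue | strain alarm) = 0.090300 / 0.124300 ≈ 0.726

Pr(structural fatigue | strain alarm) ≈ 0.726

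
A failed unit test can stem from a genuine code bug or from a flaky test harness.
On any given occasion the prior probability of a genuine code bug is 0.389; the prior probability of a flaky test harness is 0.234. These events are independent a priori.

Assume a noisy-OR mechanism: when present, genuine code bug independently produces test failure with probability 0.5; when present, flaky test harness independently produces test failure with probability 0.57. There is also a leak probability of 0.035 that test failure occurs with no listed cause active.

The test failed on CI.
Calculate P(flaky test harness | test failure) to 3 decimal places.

Under noisy-OR, P(test failure | causes) = 1 − (1−0.035)·∏(1−qᵢ) over the active causes.
P(test failure) = 0.035·0.611·0.766 + 0.58505·0.611·0.234 + 0.5175·0.389·0.766 + 0.792525·0.389·0.234 = 0.016381 + 0.083647 + 0.154202 + 0.072140 = 0.326370
Restricting to configurations with flaky test harness present: 0.083647 + 0.072140 = 0.155787.
So P(flaky test harness | test failure) = 0.155787/0.326370 ≈ 0.477.

P(flaky test harness | test failure) ≈ 0.477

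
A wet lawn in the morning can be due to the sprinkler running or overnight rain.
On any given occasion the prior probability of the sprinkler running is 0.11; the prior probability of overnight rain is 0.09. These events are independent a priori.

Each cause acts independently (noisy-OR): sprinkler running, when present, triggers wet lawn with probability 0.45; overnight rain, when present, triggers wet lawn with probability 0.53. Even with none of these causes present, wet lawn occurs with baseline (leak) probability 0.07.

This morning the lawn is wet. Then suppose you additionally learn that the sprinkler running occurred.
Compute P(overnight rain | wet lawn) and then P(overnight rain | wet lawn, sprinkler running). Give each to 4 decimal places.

Under noisy-OR, P(wet lawn | causes) = 1 − (1−0.07)·∏(1−qᵢ) over the active causes.
Weight on overnight rain=true, given the evidence: 0.045088 + 0.007520 = 0.052608
Normalizer over all consistent configurations: 0.07×0.89×0.91 + 0.5629×0.89×0.09 + 0.4885×0.11×0.91 + 0.759595×0.11×0.09 = 0.158200
P(overnight rain | wet lawn) = 0.052608/0.158200 ≈ 0.3325

Now condition on the additional information:
By total probability over both values of overnight rain:
  P(wet lawn | sprinkler running) = 0.4885·0.91 + 0.759595·0.09
        = 0.444535 + 0.068364 = 0.512899
Configurations with overnight rain contribute 0.068364, so
  P(overnight rain | wet lawn, sprinkler running) = 0.068364 / 0.512899 ≈ 0.1333

P(overnight rain | wet lawn) ≈ 0.3325; P(overnight rain | wet lawn, sprinkler running) ≈ 0.1333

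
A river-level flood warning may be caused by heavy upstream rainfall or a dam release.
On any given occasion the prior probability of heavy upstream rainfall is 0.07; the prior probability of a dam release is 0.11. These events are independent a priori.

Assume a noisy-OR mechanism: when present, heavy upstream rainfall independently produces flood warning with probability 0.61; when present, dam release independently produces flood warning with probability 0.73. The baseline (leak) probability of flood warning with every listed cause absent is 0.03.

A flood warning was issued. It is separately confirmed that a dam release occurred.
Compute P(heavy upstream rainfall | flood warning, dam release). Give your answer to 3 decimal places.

Under noisy-OR, P(flood warning | causes) = 1 − (1−0.03)·∏(1−qᵢ) over the active causes.
Numerator (weight on configurations with heavy upstream rainfall): 0.897859×0.07 = 0.062850
Normalizer over all consistent configurations: 0.7381×0.93 + 0.897859×0.07 = 0.749283
P(heavy upstream rainfall | flood warning, dam release) = 0.062850/0.749283 ≈ 0.084

P(heavy upstream rainfall | flood warning, dam release) ≈ 0.084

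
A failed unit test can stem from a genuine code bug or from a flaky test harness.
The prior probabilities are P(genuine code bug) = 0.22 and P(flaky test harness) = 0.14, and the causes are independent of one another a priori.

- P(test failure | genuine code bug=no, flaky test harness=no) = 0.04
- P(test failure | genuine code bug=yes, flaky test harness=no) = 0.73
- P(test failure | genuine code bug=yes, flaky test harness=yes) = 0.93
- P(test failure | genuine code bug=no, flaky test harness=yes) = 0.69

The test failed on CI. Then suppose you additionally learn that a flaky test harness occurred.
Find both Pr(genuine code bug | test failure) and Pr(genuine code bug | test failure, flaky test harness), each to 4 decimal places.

Enumerate the 4 (genuine code bug, flaky test harness) configurations and weight by the priors:
  P(test failure) = 0.04×0.78×0.86 + 0.69×0.78×0.14 + 0.73×0.22×0.86 + 0.93×0.22×0.14
        = 0.026832 + 0.075348 + 0.138116 + 0.028644 = 0.268940
The terms with genuine code bug present sum to 0.166760, so
  P(genuine code bug | test failure) = 0.166760 / 0.268940 ≈ 0.6201

With the extra evidence:
Weight on genuine code bug=true, given the evidence: 0.93*0.22 = 0.204600
Normalizer over all consistent configurations: 0.69*0.78 + 0.93*0.22 = 0.742800
P(genuine code bug | test failure, flaky test harness) = 0.204600/0.742800 ≈ 0.2754
— flaky test harness explains away the evidence for genuine code bug.

Pr(genuine code bug | test failure) ≈ 0.6201; Pr(genuine code bug | test failure, flaky test harness) ≈ 0.2754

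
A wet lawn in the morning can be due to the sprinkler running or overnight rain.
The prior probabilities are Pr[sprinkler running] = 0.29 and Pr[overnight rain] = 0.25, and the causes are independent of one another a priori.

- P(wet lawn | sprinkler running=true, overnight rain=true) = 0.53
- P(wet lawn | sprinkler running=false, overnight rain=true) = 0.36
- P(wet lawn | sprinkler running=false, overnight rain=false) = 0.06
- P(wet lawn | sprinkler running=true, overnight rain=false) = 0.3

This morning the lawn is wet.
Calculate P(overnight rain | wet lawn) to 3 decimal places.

Weight on overnight rain=true, given the evidence: 0.063900 + 0.038425 = 0.102325
Denominator P(wet lawn): 0.06×0.71×0.75 + 0.36×0.71×0.25 + 0.3×0.29×0.75 + 0.53×0.29×0.25 = 0.199525
Posterior = 0.102325 / 0.199525 ≈ 0.513

P(overnight rain | wet lawn) ≈ 0.513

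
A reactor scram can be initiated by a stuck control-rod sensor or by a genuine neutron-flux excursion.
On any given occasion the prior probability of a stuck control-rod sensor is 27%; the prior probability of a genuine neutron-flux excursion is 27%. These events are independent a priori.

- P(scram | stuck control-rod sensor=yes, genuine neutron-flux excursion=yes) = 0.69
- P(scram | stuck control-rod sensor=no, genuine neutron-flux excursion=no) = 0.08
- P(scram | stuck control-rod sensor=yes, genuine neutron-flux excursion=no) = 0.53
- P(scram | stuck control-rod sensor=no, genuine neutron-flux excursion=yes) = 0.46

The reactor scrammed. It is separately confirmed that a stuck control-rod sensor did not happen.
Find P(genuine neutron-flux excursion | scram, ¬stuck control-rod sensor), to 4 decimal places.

Weight on genuine neutron-flux excursion=true, given the evidence: 0.46×0.27 = 0.124200
Denominator P(scram | ¬stuck control-rod sensor): 0.08×0.73 + 0.46×0.27 = 0.182600
P(genuine neutron-flux excursion | scram, ¬stuck control-rod sensor) = 0.124200/0.182600 ≈ 0.6802

P(genuine neutron-flux excursion | scram, ¬stuck control-rod sensor) ≈ 0.6802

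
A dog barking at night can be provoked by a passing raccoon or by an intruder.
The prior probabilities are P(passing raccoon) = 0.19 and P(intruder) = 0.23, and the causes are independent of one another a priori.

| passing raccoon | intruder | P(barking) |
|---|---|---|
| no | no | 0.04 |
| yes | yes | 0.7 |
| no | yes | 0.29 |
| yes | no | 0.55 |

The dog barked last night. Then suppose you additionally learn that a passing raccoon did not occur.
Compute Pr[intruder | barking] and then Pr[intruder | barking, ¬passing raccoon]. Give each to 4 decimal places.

P(barking) = 0.04*0.81*0.77 + 0.29*0.81*0.23 + 0.55*0.19*0.77 + 0.7*0.19*0.23 = 0.024948 + 0.054027 + 0.080465 + 0.030590 = 0.190030
The intruder-present share is 0.054027 + 0.030590 = 0.084617.
P(intruder | barking) = 0.084617 / 0.190030 ≈ 0.4453

Now also conditioning on passing raccoon≠true:
P(barking | ¬passing raccoon) = 0.04×0.77 + 0.29×0.23 = 0.030800 + 0.066700 = 0.097500
Of this, 0.066700 comes from 0.29×0.23 (the intruder=true cases).
Hence the posterior is 0.066700/0.097500 ≈ 0.6841.
Ruling out passing raccoon raises the posterior on intruder — the flip side of explaining away.

Pr[intruder | barking] ≈ 0.4453; Pr[intruder | barking, ¬passing raccoon] ≈ 0.6841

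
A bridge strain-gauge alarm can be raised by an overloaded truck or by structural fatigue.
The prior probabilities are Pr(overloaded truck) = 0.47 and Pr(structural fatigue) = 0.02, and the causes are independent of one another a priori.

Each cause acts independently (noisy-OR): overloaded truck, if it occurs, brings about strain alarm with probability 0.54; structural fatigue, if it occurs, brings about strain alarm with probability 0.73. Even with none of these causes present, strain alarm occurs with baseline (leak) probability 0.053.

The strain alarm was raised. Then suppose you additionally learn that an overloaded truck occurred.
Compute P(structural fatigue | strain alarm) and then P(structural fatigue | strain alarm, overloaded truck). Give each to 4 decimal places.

P(structural fatigue | strain alarm) ≈ 0.0533; P(structural fatigue | strain alarm, overloaded truck) ≈ 0.0309

Under noisy-OR, P(strain alarm | causes) = 1 − (1−0.053)·∏(1−qᵢ) over the active causes.
Weight on structural fatigue=true, given the evidence: 0.007890 + 0.008294 = 0.016184
Normalizer over all consistent configurations: 0.053*0.53*0.98 + 0.74431*0.53*0.02 + 0.56438*0.47*0.98 + 0.882383*0.47*0.02 = 0.303665
P(structural fatigue | strain alarm) = 0.016184/0.303665 ≈ 0.0533

With the extra evidence:
By total probability over both values of structural fatigue:
  P(strain alarm | overloaded truck) = 0.56438×0.98 + 0.882383×0.02
        = 0.553092 + 0.017648 = 0.570740
The terms with structural fatigue present sum to 0.017648, so
  P(structural fatigue | strain alarm, overloaded truck) = 0.017648 / 0.570740 ≈ 0.0309
— overloaded truck explains away the evidence for structural fatigue.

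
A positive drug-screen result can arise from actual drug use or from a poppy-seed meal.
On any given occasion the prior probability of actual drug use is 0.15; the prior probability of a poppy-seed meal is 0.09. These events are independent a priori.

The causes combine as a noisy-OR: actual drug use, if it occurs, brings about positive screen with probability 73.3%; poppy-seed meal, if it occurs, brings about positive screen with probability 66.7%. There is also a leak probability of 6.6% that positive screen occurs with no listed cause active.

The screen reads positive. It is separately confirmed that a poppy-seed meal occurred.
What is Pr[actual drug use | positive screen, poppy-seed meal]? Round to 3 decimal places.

Pr[actual drug use | positive screen, poppy-seed meal] ≈ 0.190

Under noisy-OR, P(positive screen | causes) = 1 − (1−0.066)·∏(1−qᵢ) over the active causes.
Numerator (weight on configurations with actual drug use): 0.916957·0.15 = 0.137544
Denominator P(positive screen | poppy-seed meal): 0.688978·0.85 + 0.916957·0.15 = 0.723175
P(actual drug use | positive screen, poppy-seed meal) = 0.137544/0.723175 ≈ 0.190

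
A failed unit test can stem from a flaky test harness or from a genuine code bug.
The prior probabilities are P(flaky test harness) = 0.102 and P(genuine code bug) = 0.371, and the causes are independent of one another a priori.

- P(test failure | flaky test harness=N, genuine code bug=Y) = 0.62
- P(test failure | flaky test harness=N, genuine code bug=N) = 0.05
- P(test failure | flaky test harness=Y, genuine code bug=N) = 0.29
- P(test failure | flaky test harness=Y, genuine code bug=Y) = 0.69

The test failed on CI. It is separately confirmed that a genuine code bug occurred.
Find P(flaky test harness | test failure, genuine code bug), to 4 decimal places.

P(test failure | genuine code bug) = 0.62×0.898 + 0.69×0.102 = 0.556760 + 0.070380 = 0.627140
The flaky test harness-present share is 0.69×0.102 = 0.070380.
Hence the posterior is 0.070380/0.627140 ≈ 0.1122.

P(flaky test harness | test failure, genuine code bug) ≈ 0.1122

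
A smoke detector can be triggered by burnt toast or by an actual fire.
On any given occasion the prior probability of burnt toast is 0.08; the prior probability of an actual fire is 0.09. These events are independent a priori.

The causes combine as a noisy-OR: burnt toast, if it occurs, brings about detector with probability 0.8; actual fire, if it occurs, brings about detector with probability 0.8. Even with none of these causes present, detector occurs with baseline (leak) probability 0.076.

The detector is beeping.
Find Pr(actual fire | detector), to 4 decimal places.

Under noisy-OR, P(detector | causes) = 1 − (1−0.076)·∏(1−qᵢ) over the active causes.
Sum P(detector|·) weighted by the priors over the 4 (burnt toast, actual fire) configurations:
  P(detector) = 0.076×0.92×0.91 + 0.8152×0.92×0.09 + 0.8152×0.08×0.91 + 0.96304×0.08×0.09
        = 0.063627 + 0.067499 + 0.059347 + 0.006934 = 0.197407
Keeping only the actual fire-present terms gives 0.074433, so
  P(actual fire | detector) = 0.074433 / 0.197407 ≈ 0.3771

Pr(actual fire | detector) ≈ 0.3771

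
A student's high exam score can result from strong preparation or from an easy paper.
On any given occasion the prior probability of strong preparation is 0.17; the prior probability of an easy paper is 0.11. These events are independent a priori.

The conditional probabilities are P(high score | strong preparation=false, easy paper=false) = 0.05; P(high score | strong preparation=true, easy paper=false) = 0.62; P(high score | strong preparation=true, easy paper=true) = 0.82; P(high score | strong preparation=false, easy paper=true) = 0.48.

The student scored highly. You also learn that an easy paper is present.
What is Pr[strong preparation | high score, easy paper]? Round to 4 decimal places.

P(high score | easy paper) = 0.48*0.83 + 0.82*0.17 = 0.398400 + 0.139400 = 0.537800
Of this, 0.139400 comes from 0.82*0.17 (the strong preparation=true cases).
P(strong preparation | high score, easy paper) = 0.139400 / 0.537800 ≈ 0.2592

Pr[strong preparation | high score, easy paper] ≈ 0.2592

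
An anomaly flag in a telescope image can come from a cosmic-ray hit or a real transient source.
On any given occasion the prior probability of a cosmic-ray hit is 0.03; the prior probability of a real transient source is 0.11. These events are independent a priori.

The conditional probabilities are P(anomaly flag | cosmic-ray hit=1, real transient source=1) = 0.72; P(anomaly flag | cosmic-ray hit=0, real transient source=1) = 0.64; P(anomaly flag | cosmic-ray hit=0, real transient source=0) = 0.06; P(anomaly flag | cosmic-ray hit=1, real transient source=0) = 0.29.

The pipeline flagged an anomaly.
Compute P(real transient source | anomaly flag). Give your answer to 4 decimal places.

P(real transient source | anomaly flag) ≈ 0.5427

Numerator (weight on configurations with real transient source): 0.068288 + 0.002376 = 0.070664
The normalizing constant is 0.06×0.97×0.89 + 0.64×0.97×0.11 + 0.29×0.03×0.89 + 0.72×0.03×0.11 = 0.130205
P(real transient source | anomaly flag) = 0.070664/0.130205 ≈ 0.5427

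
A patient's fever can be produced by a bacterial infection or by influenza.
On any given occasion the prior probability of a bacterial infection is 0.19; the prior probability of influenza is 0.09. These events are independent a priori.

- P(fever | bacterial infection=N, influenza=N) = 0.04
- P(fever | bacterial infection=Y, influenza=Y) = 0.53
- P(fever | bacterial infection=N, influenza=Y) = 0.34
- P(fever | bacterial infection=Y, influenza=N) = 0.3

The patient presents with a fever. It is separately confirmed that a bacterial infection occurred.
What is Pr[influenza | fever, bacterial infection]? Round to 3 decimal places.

By total probability over both values of influenza:
  P(fever | bacterial infection) = 0.3×0.91 + 0.53×0.09
        = 0.273000 + 0.047700 = 0.320700
The terms with influenza present sum to 0.047700, so
  P(influenza | fever, bacterial infection) = 0.047700 / 0.320700 ≈ 0.149

Pr[influenza | fever, bacterial infection] ≈ 0.149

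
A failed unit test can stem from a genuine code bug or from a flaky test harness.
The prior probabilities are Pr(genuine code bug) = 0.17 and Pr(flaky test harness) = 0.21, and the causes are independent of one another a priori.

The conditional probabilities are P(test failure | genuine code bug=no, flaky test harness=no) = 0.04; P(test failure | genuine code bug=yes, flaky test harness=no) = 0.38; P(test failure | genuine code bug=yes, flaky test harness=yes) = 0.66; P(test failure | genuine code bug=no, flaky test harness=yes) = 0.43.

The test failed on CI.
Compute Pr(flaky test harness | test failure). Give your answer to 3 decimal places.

Numerator (weight on configurations with flaky test harness): 0.074949 + 0.023562 = 0.098511
Denominator P(test failure): 0.04*0.83*0.79 + 0.43*0.83*0.21 + 0.38*0.17*0.79 + 0.66*0.17*0.21 = 0.175773
Posterior = 0.098511 / 0.175773 ≈ 0.560

Pr(flaky test harness | test failure) ≈ 0.560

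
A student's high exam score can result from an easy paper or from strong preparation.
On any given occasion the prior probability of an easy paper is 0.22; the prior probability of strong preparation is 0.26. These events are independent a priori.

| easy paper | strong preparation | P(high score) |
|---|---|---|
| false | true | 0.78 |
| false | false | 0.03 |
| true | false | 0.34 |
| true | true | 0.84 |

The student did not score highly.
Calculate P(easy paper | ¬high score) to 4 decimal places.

P(easy paper | ¬high score) ≈ 0.1617

P(¬high score) = 0.97×0.78×0.74 + 0.22×0.78×0.26 + 0.66×0.22×0.74 + 0.16×0.22×0.26 = 0.559884 + 0.044616 + 0.107448 + 0.009152 = 0.721100
Of this, 0.116600 comes from 0.107448 + 0.009152 (the easy paper=true cases).
So P(easy paper | ¬high score) = 0.116600/0.721100 ≈ 0.1617.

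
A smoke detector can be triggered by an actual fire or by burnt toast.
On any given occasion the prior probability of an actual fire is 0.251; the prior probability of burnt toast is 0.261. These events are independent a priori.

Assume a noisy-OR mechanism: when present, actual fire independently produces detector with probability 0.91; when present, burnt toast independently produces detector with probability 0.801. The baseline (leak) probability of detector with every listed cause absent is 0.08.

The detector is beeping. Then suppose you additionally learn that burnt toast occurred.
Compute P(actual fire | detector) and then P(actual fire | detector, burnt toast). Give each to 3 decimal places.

Under noisy-OR, P(detector | causes) = 1 − (1−0.08)·∏(1−qᵢ) over the active causes.
Sum P(detector|·) weighted by the priors over the 4 (actual fire, burnt toast) configurations:
  P(detector) = 0.08*0.749*0.739 + 0.81692*0.749*0.261 + 0.9172*0.251*0.739 + 0.983523*0.251*0.261
        = 0.044281 + 0.159699 + 0.170131 + 0.064432 = 0.438543
Configurations with actual fire contribute 0.234563, so
  P(actual fire | detector) = 0.234563 / 0.438543 ≈ 0.535

With the extra evidence:
Sum P(detector|·) weighted by the priors over both values of actual fire:
  P(detector | burnt toast) = 0.81692*0.749 + 0.983523*0.251
        = 0.611873 + 0.246864 = 0.858737
The terms with actual fire present sum to 0.246864, so
  P(actual fire | detector, burnt toast) = 0.246864 / 0.858737 ≈ 0.287
— burnt toast explains away the evidence for actual fire.

P(actual fire | detector) ≈ 0.535; P(actual fire | detector, burnt toast) ≈ 0.287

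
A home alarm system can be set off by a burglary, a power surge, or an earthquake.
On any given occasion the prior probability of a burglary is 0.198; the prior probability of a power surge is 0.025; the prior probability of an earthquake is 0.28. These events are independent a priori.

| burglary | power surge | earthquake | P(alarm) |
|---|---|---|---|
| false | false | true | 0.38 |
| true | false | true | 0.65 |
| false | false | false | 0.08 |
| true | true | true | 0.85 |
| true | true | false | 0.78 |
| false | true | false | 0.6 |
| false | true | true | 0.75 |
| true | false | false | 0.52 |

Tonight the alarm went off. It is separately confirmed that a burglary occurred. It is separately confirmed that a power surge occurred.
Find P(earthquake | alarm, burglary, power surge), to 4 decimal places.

P(earthquake | alarm, burglary, power surge) ≈ 0.2976

P(alarm | burglary, power surge) = 0.78*0.72 + 0.85*0.28 = 0.561600 + 0.238000 = 0.799600
Of this, 0.238000 comes from 0.85*0.28 (the earthquake=true cases).
So P(earthquake | alarm, burglary, power surge) = 0.238000/0.799600 ≈ 0.2976.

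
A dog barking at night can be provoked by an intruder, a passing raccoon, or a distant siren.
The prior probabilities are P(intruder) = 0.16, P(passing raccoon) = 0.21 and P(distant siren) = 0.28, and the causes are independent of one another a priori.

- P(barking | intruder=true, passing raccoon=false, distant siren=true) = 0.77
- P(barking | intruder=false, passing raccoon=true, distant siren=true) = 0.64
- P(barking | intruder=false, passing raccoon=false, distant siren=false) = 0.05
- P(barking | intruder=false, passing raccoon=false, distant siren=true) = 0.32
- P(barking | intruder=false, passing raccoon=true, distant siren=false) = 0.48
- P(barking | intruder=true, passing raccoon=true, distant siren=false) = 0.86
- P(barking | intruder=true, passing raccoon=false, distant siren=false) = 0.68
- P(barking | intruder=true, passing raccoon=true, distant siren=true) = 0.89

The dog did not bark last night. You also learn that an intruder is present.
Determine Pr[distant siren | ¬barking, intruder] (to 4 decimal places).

P(¬barking | intruder) = 0.32*0.79*0.72 + 0.23*0.79*0.28 + 0.14*0.21*0.72 + 0.11*0.21*0.28 = 0.182016 + 0.050876 + 0.021168 + 0.006468 = 0.260528
The distant siren-present share is 0.050876 + 0.006468 = 0.057344.
Hence the posterior is 0.057344/0.260528 ≈ 0.2201.

Pr[distant siren | ¬barking, intruder] ≈ 0.2201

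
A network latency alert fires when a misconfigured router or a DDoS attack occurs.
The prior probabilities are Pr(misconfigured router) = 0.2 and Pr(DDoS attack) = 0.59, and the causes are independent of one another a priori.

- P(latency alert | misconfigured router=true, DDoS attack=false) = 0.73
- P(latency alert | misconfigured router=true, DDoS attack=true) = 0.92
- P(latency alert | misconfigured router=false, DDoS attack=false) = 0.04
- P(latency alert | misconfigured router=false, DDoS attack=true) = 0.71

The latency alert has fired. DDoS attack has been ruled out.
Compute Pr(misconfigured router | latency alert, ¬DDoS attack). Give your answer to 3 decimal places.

By total probability over both values of misconfigured router:
  P(latency alert | ¬DDoS attack) = 0.04*0.8 + 0.73*0.2
        = 0.032000 + 0.146000 = 0.178000
Keeping only the misconfigured router-present terms gives 0.146000, so
  P(misconfigured router | latency alert, ¬DDoS attack) = 0.146000 / 0.178000 ≈ 0.820

Pr(misconfigured router | latency alert, ¬DDoS attack) ≈ 0.820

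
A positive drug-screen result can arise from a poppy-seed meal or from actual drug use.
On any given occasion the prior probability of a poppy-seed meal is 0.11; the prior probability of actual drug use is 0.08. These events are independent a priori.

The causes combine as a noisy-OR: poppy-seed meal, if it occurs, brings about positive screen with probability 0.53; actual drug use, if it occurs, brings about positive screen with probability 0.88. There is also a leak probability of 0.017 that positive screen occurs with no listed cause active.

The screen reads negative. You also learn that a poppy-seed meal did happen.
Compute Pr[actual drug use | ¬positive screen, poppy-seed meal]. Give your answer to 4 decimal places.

Under noisy-OR, P(positive screen | causes) = 1 − (1−0.017)·∏(1−qᵢ) over the active causes.
By total probability over both values of actual drug use:
  P(¬positive screen | poppy-seed meal) = 0.46201*0.92 + 0.055441*0.08
        = 0.425049 + 0.004435 = 0.429484
Keeping only the actual drug use-present terms gives 0.004435, so
  P(actual drug use | ¬positive screen, poppy-seed meal) = 0.004435 / 0.429484 ≈ 0.0103

Pr[actual drug use | ¬positive screen, poppy-seed meal] ≈ 0.0103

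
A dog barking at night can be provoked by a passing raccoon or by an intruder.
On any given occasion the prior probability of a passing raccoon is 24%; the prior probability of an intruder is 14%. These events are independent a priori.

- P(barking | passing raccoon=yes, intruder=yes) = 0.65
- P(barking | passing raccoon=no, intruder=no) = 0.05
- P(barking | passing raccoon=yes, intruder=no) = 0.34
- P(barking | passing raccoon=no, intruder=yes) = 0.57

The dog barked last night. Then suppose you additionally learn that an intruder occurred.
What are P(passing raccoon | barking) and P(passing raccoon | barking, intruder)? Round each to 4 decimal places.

P(passing raccoon | barking) ≈ 0.4965; P(passing raccoon | barking, intruder) ≈ 0.2648

For the numerator, keep only passing raccoon=true terms: 0.070176 + 0.021840 = 0.092016
Normalizer over all consistent configurations: 0.05·0.76·0.86 + 0.57·0.76·0.14 + 0.34·0.24·0.86 + 0.65·0.24·0.14 = 0.185344
P(passing raccoon | barking) = 0.092016/0.185344 ≈ 0.4965

Now also conditioning on intruder=true:
P(barking | intruder) = 0.57·0.76 + 0.65·0.24 = 0.433200 + 0.156000 = 0.589200
Restricting to configurations with passing raccoon present: 0.65·0.24 = 0.156000.
Hence the posterior is 0.156000/0.589200 ≈ 0.2648.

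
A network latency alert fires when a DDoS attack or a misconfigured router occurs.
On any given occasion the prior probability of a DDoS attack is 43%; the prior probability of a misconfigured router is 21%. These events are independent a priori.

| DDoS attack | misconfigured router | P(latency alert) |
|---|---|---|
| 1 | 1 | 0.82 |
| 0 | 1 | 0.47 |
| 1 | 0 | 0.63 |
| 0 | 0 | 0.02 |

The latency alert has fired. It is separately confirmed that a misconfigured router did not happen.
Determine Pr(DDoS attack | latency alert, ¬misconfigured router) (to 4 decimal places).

Weight on DDoS attack=true, given the evidence: 0.63·0.43 = 0.270900
Normalizer over all consistent configurations: 0.02·0.57 + 0.63·0.43 = 0.282300
Posterior = 0.270900 / 0.282300 ≈ 0.9596

Pr(DDoS attack | latency alert, ¬misconfigured router) ≈ 0.9596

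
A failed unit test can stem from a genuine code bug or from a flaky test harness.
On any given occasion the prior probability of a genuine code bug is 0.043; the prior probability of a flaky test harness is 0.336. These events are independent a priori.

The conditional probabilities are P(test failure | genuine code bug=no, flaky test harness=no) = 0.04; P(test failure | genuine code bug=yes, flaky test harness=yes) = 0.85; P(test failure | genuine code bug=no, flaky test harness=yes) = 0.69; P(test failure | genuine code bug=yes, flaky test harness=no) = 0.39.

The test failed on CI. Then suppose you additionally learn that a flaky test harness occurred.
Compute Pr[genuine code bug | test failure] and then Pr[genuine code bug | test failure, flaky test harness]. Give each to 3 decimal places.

For the numerator, keep only genuine code bug=true terms: 0.011135 + 0.012281 = 0.023416
Denominator P(test failure): 0.04·0.957·0.664 + 0.69·0.957·0.336 + 0.39·0.043·0.664 + 0.85·0.043·0.336 = 0.270705
Posterior = 0.023416 / 0.270705 ≈ 0.087

With the extra evidence:
For the numerator, keep only genuine code bug=true terms: 0.85·0.043 = 0.036550
Normalizer over all consistent configurations: 0.69·0.957 + 0.85·0.043 = 0.696880
P(genuine code bug | test failure, flaky test harness) = 0.036550/0.696880 ≈ 0.052
The drop from 0.087 to 0.052 is the explaining-away (discounting) effect.

Pr[genuine code bug | test failure] ≈ 0.087; Pr[genuine code bug | test failure, flaky test harness] ≈ 0.052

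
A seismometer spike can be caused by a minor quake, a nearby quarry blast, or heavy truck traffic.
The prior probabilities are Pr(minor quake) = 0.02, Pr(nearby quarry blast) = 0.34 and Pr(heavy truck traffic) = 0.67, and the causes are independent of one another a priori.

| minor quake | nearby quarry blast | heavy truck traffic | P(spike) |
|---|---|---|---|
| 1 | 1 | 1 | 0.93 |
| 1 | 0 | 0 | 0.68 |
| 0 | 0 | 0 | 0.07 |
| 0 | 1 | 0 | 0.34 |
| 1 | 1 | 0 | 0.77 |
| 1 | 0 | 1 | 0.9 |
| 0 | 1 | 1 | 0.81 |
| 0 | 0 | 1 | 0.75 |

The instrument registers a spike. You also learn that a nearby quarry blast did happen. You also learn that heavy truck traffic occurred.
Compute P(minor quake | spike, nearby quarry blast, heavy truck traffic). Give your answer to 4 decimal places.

P(minor quake | spike, nearby quarry blast, heavy truck traffic) ≈ 0.0229

Enumerate both values of minor quake and weight by the priors:
  P(spike | nearby quarry blast, heavy truck traffic) = 0.81×0.98 + 0.93×0.02
        = 0.793800 + 0.018600 = 0.812400
Keeping only the minor quake-present terms gives 0.018600, so
  P(minor quake | spike, nearby quarry blast, heavy truck traffic) = 0.018600 / 0.812400 ≈ 0.0229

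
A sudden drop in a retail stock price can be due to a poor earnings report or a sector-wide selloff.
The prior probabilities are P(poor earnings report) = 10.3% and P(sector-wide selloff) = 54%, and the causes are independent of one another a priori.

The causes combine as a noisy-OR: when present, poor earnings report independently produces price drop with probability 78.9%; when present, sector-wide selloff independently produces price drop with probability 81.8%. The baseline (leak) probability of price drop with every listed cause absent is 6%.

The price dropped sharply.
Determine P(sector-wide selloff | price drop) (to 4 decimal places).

P(sector-wide selloff | price drop) ≈ 0.8788

Under noisy-OR, P(price drop | causes) = 1 − (1−0.06)·∏(1−qᵢ) over the active causes.
By total probability over the 4 (poor earnings report, sector-wide selloff) configurations:
  P(price drop) = 0.06×0.897×0.46 + 0.82892×0.897×0.54 + 0.80166×0.103×0.46 + 0.963902×0.103×0.54
        = 0.024757 + 0.401512 + 0.037983 + 0.053612 = 0.517864
Keeping only the sector-wide selloff-present terms gives 0.455124, so
  P(sector-wide selloff | price drop) = 0.455124 / 0.517864 ≈ 0.8788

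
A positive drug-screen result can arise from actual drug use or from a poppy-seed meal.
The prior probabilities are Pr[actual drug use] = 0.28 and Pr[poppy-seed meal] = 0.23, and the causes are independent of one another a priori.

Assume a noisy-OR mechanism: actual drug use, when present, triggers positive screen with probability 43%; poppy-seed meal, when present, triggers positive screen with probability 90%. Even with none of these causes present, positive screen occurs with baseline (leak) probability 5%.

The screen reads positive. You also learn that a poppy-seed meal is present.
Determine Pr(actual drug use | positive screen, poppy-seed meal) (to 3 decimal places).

Under noisy-OR, P(positive screen | causes) = 1 − (1−0.05)·∏(1−qᵢ) over the active causes.
By total probability over both values of actual drug use:
  P(positive screen | poppy-seed meal) = 0.905×0.72 + 0.94585×0.28
        = 0.651600 + 0.264838 = 0.916438
Configurations with actual drug use contribute 0.264838, so
  P(actual drug use | positive screen, poppy-seed meal) = 0.264838 / 0.916438 ≈ 0.289

Pr(actual drug use | positive screen, poppy-seed meal) ≈ 0.289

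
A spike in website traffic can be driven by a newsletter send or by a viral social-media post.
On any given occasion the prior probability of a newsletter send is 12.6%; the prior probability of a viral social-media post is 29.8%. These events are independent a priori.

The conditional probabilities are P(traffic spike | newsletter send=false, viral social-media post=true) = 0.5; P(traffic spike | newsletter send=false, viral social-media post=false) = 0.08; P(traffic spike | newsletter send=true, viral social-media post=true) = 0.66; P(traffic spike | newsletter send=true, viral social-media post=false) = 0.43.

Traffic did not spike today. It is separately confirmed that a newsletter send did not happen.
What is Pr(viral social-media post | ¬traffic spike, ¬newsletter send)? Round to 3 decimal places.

P(¬traffic spike | ¬newsletter send) = 0.92·0.702 + 0.5·0.298 = 0.645840 + 0.149000 = 0.794840
Of this, 0.149000 comes from 0.5·0.298 (the viral social-media post=true cases).
So P(viral social-media post | ¬traffic spike, ¬newsletter send) = 0.149000/0.794840 ≈ 0.187.

Pr(viral social-media post | ¬traffic spike, ¬newsletter send) ≈ 0.187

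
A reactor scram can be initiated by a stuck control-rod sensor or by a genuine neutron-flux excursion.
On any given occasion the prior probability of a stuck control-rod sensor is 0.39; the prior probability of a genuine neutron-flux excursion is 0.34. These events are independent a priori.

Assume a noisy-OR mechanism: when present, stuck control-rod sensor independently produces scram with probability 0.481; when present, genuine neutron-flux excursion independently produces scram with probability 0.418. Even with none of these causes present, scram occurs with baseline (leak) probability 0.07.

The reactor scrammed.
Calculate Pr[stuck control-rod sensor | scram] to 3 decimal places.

Pr[stuck control-rod sensor | scram] ≈ 0.649

Under noisy-OR, P(scram | causes) = 1 − (1−0.07)·∏(1−qᵢ) over the active causes.
Enumerate the 4 (stuck control-rod sensor, genuine neutron-flux excursion) configurations and weight by the priors:
  P(scram) = 0.07*0.61*0.66 + 0.45874*0.61*0.34 + 0.51733*0.39*0.66 + 0.719086*0.39*0.34
        = 0.028182 + 0.095143 + 0.133161 + 0.095351 = 0.351837
The terms with stuck control-rod sensor present sum to 0.228512, so
  P(stuck control-rod sensor | scram) = 0.228512 / 0.351837 ≈ 0.649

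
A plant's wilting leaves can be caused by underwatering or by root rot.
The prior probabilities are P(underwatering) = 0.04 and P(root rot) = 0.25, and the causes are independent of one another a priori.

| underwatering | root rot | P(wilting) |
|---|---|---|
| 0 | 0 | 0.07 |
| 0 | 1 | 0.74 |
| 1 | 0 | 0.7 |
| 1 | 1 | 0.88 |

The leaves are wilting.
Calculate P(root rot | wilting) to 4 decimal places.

P(wilting) = 0.07·0.96·0.75 + 0.74·0.96·0.25 + 0.7·0.04·0.75 + 0.88·0.04·0.25 = 0.050400 + 0.177600 + 0.021000 + 0.008800 = 0.257800
Restricting to configurations with root rot present: 0.177600 + 0.008800 = 0.186400.
So P(root rot | wilting) = 0.186400/0.257800 ≈ 0.7230.

P(root rot | wilting) ≈ 0.7230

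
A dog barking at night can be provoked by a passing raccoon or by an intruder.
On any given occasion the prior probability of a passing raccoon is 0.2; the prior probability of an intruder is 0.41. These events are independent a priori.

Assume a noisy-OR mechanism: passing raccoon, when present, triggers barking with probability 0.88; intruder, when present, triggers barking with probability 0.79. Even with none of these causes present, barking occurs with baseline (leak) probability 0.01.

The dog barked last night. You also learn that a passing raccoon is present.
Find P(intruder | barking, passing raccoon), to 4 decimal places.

Under noisy-OR, P(barking | causes) = 1 − (1−0.01)·∏(1−qᵢ) over the active causes.
For the numerator, keep only intruder=true terms: 0.975052*0.41 = 0.399771
Normalizer over all consistent configurations: 0.8812*0.59 + 0.975052*0.41 = 0.919679
P(intruder | barking, passing raccoon) = 0.399771/0.919679 ≈ 0.4347

P(intruder | barking, passing raccoon) ≈ 0.4347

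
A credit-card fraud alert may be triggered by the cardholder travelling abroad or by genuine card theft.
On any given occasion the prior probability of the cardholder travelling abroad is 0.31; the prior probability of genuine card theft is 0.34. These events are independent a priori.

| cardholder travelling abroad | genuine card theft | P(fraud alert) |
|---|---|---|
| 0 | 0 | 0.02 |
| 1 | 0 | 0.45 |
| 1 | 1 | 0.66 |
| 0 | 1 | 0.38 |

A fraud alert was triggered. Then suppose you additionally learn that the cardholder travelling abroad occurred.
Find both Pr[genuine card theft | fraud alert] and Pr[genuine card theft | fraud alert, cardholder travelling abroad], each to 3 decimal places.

Numerator (weight on configurations with genuine card theft): 0.089148 + 0.069564 = 0.158712
The normalizing constant is 0.02·0.69·0.66 + 0.38·0.69·0.34 + 0.45·0.31·0.66 + 0.66·0.31·0.34 = 0.259890
P(genuine card theft | fraud alert) = 0.158712/0.259890 ≈ 0.611

Now condition on the additional information:
Enumerate both values of genuine card theft and weight by the priors:
  P(fraud alert | cardholder travelling abroad) = 0.45·0.66 + 0.66·0.34
        = 0.297000 + 0.224400 = 0.521400
The terms with genuine card theft present sum to 0.224400, so
  P(genuine card theft | fraud alert, cardholder travelling abroad) = 0.224400 / 0.521400 ≈ 0.430
— cardholder travelling abroad explains away the evidence for genuine card theft.

Pr[genuine card theft | fraud alert] ≈ 0.611; Pr[genuine card theft | fraud alert, cardholder travelling abroad] ≈ 0.430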